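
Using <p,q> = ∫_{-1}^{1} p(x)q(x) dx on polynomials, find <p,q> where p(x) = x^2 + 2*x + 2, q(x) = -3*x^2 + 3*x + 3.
<p,q> = 64/5

Expand the product: p(x)·q(x) = -3*x^4 - 3*x^3 + 3*x^2 + 12*x + 6.
∫_{-1}^{1} of each monomial x^k gives [2/(k+1) if k even, 0 if k odd]. Integrating term-by-term (or equivalently evaluating the antiderivative F(x) = -3*x^5/5 - 3*x^4/4 + x^3 + 6*x^2 + 6*x at the endpoints):
  F(1) − F(−1) = 233/20 − (-23/20) = 64/5.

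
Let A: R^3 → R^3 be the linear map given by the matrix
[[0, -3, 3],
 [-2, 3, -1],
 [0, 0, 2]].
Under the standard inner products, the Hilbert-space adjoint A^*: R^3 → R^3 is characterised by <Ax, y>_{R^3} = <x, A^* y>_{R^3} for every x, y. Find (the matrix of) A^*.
A^* = A^T =
[[0, -2, 0],
 [-3, 3, 0],
 [3, -1, 2]]

For real matrices with standard dot products, the defining identity <Ax, y> = <x, A^* y> gives (Ax)^T y = x^T (A^*) y, i.e. x^T A^T y = x^T (A^*) y. Since this holds for all x, y, we must have A^* = A^T. Therefore
A^* =
[[0, -2, 0],
 [-3, 3, 0],
 [3, -1, 2]].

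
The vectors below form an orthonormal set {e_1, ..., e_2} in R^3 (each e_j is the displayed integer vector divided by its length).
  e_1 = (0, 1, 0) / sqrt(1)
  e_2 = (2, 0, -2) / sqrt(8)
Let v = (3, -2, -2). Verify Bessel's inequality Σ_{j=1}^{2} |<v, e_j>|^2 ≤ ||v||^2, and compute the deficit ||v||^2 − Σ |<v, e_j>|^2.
Σ |<v, e_j>|^2 = 33/2; ||v||^2 = 17; deficit = 1/2

Write each e_j = u_j / sqrt(<u_j, u_j>) where u_j is the displayed integer vector. Then <v, e_j> = <v, u_j> / sqrt(<u_j, u_j>), so |<v, e_j>|^2 = <v, u_j>^2 / <u_j, u_j>.
Coefficients: <v, e_1> = -2/sqrt(1), <v, e_2> = 10/sqrt(8).
Square and sum: Σ |<v, e_j>|^2 = 33/2.
Compute ||v||^2 = v·v = 17.
Deficit = 17 − 33/2 = 1/2 ≥ 0, confirming Bessel's inequality. (The deficit equals ||v − Σ <v,e_j> e_j||^2, the squared distance from v to span{e_j}.)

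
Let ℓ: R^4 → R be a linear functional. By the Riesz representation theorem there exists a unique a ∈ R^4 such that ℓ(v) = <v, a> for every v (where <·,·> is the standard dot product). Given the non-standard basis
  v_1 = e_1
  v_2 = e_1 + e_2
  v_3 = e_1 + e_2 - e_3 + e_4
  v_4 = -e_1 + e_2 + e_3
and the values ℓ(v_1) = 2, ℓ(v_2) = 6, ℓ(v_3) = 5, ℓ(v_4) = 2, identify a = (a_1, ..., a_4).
a = (2, 4, 0, -1)

Write a = (a_1, ..., a_4) in the standard basis. For each basis vector v_i, ℓ(v_i) = <v_i, a> is a linear equation in the a_j's. Collect the n equations into a matrix system V a = ℓ, where row i of V is v_i (expressed in the standard basis). Since V is invertible (lower-triangular with 1s on the diagonal, up to permutation), solve by back-substitution:
  V =
[[1, 0, 0, 0],
 [1, 1, 0, 0],
 [1, 1, -1, 1],
 [-1, 1, 1, 0]]
  V a = (2, 6, 5, 2)
Solving gives a = (2, 4, 0, -1).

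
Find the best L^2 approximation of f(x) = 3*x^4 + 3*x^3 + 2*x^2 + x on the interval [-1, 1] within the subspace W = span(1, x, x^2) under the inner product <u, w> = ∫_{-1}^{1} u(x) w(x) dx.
g(x) = 32*x^2/7 + 14*x/5 - 9/35

The best approximation g ∈ W is the orthogonal projection of f onto W. Writing g = a_0 + a_1 x + a_2 x^2, the coefficients solve the normal equations G · a = b where
  G_{ij} = <φ_i, φ_j> and b_i = <f, φ_i>, with φ_0 = 1, φ_1 = x, φ_2 = x^2.
G =
  [2, 0, 2/3]
  [0, 2/3, 0]
  [2/3, 0, 2/5],
b = (38/15, 28/15, 58/35).
Solving gives a_0 = -9/35, a_1 = 14/5, a_2 = 32/7, so
  g(x) = 32*x^2/7 + 14*x/5 - 9/35.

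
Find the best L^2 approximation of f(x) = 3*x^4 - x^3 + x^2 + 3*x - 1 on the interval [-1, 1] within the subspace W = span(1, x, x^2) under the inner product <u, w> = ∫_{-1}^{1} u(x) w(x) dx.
g(x) = 25*x^2/7 + 12*x/5 - 44/35

The best approximation g ∈ W is the orthogonal projection of f onto W. Writing g = a_0 + a_1 x + a_2 x^2, the coefficients solve the normal equations G · a = b where
  G_{ij} = <φ_i, φ_j> and b_i = <f, φ_i>, with φ_0 = 1, φ_1 = x, φ_2 = x^2.
G =
  [2, 0, 2/3]
  [0, 2/3, 0]
  [2/3, 0, 2/5],
b = (-2/15, 8/5, 62/105).
Solving gives a_0 = -44/35, a_1 = 12/5, a_2 = 25/7, so
  g(x) = 25*x^2/7 + 12*x/5 - 44/35.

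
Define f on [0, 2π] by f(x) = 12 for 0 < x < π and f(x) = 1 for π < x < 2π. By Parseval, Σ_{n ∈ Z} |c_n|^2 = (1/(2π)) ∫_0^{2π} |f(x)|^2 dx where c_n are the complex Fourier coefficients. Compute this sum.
Σ |c_n|^2 = 145/2

Parseval equates the L^2 energy of f (normalised by 1/(2π)) with the ℓ^2 sum of its Fourier coefficients: (1/(2π)) ∫_0^{2π} |f|^2 = Σ |c_n|^2.
Compute the left side: (1/(2π)) [∫_0^π 12^2 dx + ∫_π^{2π} 1^2 dx] = (1/(2π)) · (144π + 1π) = (144 + 1)/2 = 145/2.
So Σ_{n ∈ Z} |c_n|^2 = 145/2.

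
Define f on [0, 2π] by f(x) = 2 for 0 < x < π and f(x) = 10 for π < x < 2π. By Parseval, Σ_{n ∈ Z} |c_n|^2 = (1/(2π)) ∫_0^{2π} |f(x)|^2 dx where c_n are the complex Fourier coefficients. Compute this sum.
Σ |c_n|^2 = 52

Parseval equates the L^2 energy of f (normalised by 1/(2π)) with the ℓ^2 sum of its Fourier coefficients: (1/(2π)) ∫_0^{2π} |f|^2 = Σ |c_n|^2.
Compute the left side: (1/(2π)) [∫_0^π 2^2 dx + ∫_π^{2π} 10^2 dx] = (1/(2π)) · (4π + 100π) = (4 + 100)/2 = 52.
So Σ_{n ∈ Z} |c_n|^2 = 52.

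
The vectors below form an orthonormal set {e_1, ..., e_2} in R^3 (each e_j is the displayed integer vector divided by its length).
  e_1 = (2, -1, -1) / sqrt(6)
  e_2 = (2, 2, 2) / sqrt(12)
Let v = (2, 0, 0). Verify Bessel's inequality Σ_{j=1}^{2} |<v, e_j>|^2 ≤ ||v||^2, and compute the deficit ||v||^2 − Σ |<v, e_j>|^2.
Σ |<v, e_j>|^2 = 4; ||v||^2 = 4; deficit = 0

Write each e_j = u_j / sqrt(<u_j, u_j>) where u_j is the displayed integer vector. Then <v, e_j> = <v, u_j> / sqrt(<u_j, u_j>), so |<v, e_j>|^2 = <v, u_j>^2 / <u_j, u_j>.
Coefficients: <v, e_1> = 4/sqrt(6), <v, e_2> = 4/sqrt(12).
Square and sum: Σ |<v, e_j>|^2 = 4.
Compute ||v||^2 = v·v = 4.
Deficit = 4 − 4 = 0 ≥ 0, confirming Bessel's inequality. (The deficit equals ||v − Σ <v,e_j> e_j||^2, the squared distance from v to span{e_j}.)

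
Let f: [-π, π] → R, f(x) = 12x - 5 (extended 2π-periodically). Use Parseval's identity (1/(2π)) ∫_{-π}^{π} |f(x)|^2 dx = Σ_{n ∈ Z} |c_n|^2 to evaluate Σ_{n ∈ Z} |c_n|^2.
Σ |c_n|^2 = 48π^2 + 25

Expand and integrate term by term over [-π, π]:
  ∫ (12x)^2 dx = 144·(2π^3/3); ∫ 2·12·(-5)·x dx = 0 (odd integrand); ∫ (-5)^2 dx = 25·2π.
So (1/(2π)) ∫_{-π}^{π} (12x - 5)^2 dx = 144π^2/3 + 25 = 48π^2 + 25.
Parseval ⇒ Σ |c_n|^2 = 48π^2 + 25.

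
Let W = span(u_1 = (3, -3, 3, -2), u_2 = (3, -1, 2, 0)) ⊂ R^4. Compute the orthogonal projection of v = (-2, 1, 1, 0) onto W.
proj_W(v) = (-123/110, 29/110, -38/55, -6/55)

Set up U = [u_1 | ... | u_2] ∈ R^(4×2). The projector onto W = col(U) is P = U (U^T U)^(-1) U^T.
Compute U^T U =
  [31, 18]
  [18, 14],
and U^T v = (-6, -5).
Solve U^T U · c = U^T v for the coefficients: c = (3/55, -47/110). The projection is proj_W(v) = U c.
Check: (v - proj_W(v)) · u_1 = 0  (should be 0).
Check: (v - proj_W(v)) · u_2 = 0  (should be 0).
Result: proj_W(v) = (-123/110, 29/110, -38/55, -6/55).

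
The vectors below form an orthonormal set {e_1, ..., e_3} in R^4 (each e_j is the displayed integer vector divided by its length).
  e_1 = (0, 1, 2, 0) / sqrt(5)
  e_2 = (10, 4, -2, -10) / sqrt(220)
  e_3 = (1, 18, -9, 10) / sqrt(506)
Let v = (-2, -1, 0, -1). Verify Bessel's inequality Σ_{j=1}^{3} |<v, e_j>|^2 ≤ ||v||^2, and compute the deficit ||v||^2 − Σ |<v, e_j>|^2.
Σ |<v, e_j>|^2 = 66/23; ||v||^2 = 6; deficit = 72/23

Write each e_j = u_j / sqrt(<u_j, u_j>) where u_j is the displayed integer vector. Then <v, e_j> = <v, u_j> / sqrt(<u_j, u_j>), so |<v, e_j>|^2 = <v, u_j>^2 / <u_j, u_j>.
Coefficients: <v, e_1> = -1/sqrt(5), <v, e_2> = -14/sqrt(220), <v, e_3> = -30/sqrt(506).
Square and sum: Σ |<v, e_j>|^2 = 66/23.
Compute ||v||^2 = v·v = 6.
Deficit = 6 − 66/23 = 72/23 ≥ 0, confirming Bessel's inequality. (The deficit equals ||v − Σ <v,e_j> e_j||^2, the squared distance from v to span{e_j}.)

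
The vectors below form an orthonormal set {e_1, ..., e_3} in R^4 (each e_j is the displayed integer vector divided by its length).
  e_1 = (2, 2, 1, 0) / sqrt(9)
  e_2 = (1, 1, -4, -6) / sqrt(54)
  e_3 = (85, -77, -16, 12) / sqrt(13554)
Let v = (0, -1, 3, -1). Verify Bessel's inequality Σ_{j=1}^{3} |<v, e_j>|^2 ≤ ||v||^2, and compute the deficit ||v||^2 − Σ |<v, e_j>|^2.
Σ |<v, e_j>|^2 = 261/251; ||v||^2 = 11; deficit = 2500/251

Write each e_j = u_j / sqrt(<u_j, u_j>) where u_j is the displayed integer vector. Then <v, e_j> = <v, u_j> / sqrt(<u_j, u_j>), so |<v, e_j>|^2 = <v, u_j>^2 / <u_j, u_j>.
Coefficients: <v, e_1> = 1/sqrt(9), <v, e_2> = -7/sqrt(54), <v, e_3> = 17/sqrt(13554).
Square and sum: Σ |<v, e_j>|^2 = 261/251.
Compute ||v||^2 = v·v = 11.
Deficit = 11 − 261/251 = 2500/251 ≥ 0, confirming Bessel's inequality. (The deficit equals ||v − Σ <v,e_j> e_j||^2, the squared distance from v to span{e_j}.)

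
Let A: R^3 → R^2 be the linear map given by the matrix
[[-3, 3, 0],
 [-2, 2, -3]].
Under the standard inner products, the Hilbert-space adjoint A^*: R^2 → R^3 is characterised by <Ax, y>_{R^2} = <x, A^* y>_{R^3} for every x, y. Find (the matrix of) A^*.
A^* = A^T =
[[-3, -2],
 [3, 2],
 [0, -3]]

For real matrices with standard dot products, the defining identity <Ax, y> = <x, A^* y> gives (Ax)^T y = x^T (A^*) y, i.e. x^T A^T y = x^T (A^*) y. Since this holds for all x, y, we must have A^* = A^T. Therefore
A^* =
[[-3, -2],
 [3, 2],
 [0, -3]].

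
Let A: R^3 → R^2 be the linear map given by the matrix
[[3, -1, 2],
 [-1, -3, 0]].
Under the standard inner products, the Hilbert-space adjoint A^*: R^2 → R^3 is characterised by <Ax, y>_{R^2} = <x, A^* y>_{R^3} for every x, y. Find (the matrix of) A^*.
A^* = A^T =
[[3, -1],
 [-1, -3],
 [2, 0]]

For real matrices with standard dot products, the defining identity <Ax, y> = <x, A^* y> gives (Ax)^T y = x^T (A^*) y, i.e. x^T A^T y = x^T (A^*) y. Since this holds for all x, y, we must have A^* = A^T. Therefore
A^* =
[[3, -1],
 [-1, -3],
 [2, 0]].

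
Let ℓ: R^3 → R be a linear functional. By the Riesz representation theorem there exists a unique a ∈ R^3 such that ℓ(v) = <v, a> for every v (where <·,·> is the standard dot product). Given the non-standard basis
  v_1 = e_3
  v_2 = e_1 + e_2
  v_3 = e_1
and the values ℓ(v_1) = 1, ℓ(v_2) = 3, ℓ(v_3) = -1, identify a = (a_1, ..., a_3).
a = (-1, 4, 1)

Write a = (a_1, ..., a_3) in the standard basis. For each basis vector v_i, ℓ(v_i) = <v_i, a> is a linear equation in the a_j's. Collect the n equations into a matrix system V a = ℓ, where row i of V is v_i (expressed in the standard basis). Since V is invertible (lower-triangular with 1s on the diagonal, up to permutation), solve by back-substitution:
  V =
[[0, 0, 1],
 [1, 1, 0],
 [1, 0, 0]]
  V a = (1, 3, -1)
Solving gives a = (-1, 4, 1).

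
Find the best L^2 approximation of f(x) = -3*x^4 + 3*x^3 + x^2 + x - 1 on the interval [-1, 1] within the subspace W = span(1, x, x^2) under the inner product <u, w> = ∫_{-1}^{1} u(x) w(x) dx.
g(x) = -11*x^2/7 + 14*x/5 - 26/35

The best approximation g ∈ W is the orthogonal projection of f onto W. Writing g = a_0 + a_1 x + a_2 x^2, the coefficients solve the normal equations G · a = b where
  G_{ij} = <φ_i, φ_j> and b_i = <f, φ_i>, with φ_0 = 1, φ_1 = x, φ_2 = x^2.
G =
  [2, 0, 2/3]
  [0, 2/3, 0]
  [2/3, 0, 2/5],
b = (-38/15, 28/15, -118/105).
Solving gives a_0 = -26/35, a_1 = 14/5, a_2 = -11/7, so
  g(x) = -11*x^2/7 + 14*x/5 - 26/35.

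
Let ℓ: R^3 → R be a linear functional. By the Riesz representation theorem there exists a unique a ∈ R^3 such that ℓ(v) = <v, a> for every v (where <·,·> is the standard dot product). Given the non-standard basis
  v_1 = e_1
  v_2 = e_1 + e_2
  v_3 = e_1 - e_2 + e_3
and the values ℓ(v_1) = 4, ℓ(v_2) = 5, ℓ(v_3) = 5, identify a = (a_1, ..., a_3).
a = (4, 1, 2)

Write a = (a_1, ..., a_3) in the standard basis. For each basis vector v_i, ℓ(v_i) = <v_i, a> is a linear equation in the a_j's. Collect the n equations into a matrix system V a = ℓ, where row i of V is v_i (expressed in the standard basis). Since V is invertible (lower-triangular with 1s on the diagonal, up to permutation), solve by back-substitution:
  V =
[[1, 0, 0],
 [1, 1, 0],
 [1, -1, 1]]
  V a = (4, 5, 5)
Solving gives a = (4, 1, 2).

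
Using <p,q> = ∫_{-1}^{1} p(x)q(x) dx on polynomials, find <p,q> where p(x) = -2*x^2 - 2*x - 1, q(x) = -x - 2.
<p,q> = 8

Expand the product: p(x)·q(x) = 2*x^3 + 6*x^2 + 5*x + 2.
∫_{-1}^{1} of each monomial x^k gives [2/(k+1) if k even, 0 if k odd]. Integrating term-by-term (or equivalently evaluating the antiderivative F(x) = x^4/2 + 2*x^3 + 5*x^2/2 + 2*x at the endpoints):
  F(1) − F(−1) = 7 − (-1) = 8.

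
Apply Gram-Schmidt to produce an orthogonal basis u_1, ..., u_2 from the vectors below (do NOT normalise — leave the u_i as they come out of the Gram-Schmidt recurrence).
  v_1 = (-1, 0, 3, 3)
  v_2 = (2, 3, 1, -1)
Orthogonal basis:
  u_1 = (-1, 0, 3, 3)
  u_2 = (36/19, 3, 25/19, -13/19)

Apply the Gram-Schmidt recurrence
  u_1 = v_1
  u_i = v_i − Σ_{j<i} ((v_i · u_j) / (u_j · u_j)) · u_j.

Step by step this gives:
  u_1 = (-1, 0, 3, 3)
  u_2 = (36/19, 3, 25/19, -13/19)

Orthogonality check:
  u_2 · u_1 = 0 (should be 0)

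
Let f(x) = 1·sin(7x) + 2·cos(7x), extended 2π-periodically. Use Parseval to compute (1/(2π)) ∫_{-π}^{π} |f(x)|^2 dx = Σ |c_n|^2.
Σ |c_n|^2 = 5/2

Expand |f|^2 and use orthogonality of {sin(nx), cos(mx)} on [-π, π]:
  ∫_{-π}^{π} sin(nx)^2 dx = π, ∫ cos(mx)^2 dx = π, and cross terms integrate to 0.
So ∫_{-π}^{π} f(x)^2 dx = 1^2 · π + 2^2 · π = (1 + 4)π.
Divide by 2π: (1 + 4)/2 = 5/2.
By Parseval, this equals Σ |c_n|^2.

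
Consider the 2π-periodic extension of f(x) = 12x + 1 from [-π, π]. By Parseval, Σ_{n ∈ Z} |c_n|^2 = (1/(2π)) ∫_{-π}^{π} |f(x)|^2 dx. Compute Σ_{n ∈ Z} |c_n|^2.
Σ |c_n|^2 = 48π^2 + 1

Expand and integrate term by term over [-π, π]:
  ∫ (12x)^2 dx = 144·(2π^3/3); ∫ 2·12·(1)·x dx = 0 (odd integrand); ∫ 1^2 dx = 1·2π.
So (1/(2π)) ∫_{-π}^{π} (12x + 1)^2 dx = 144π^2/3 + 1 = 48π^2 + 1.
Parseval ⇒ Σ |c_n|^2 = 48π^2 + 1.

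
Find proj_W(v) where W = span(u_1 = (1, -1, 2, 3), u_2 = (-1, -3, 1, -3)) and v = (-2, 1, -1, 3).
proj_W(v) = (34/55, 82/55, -19/55, 102/55)

Set up U = [u_1 | ... | u_2] ∈ R^(4×2). The projector onto W = col(U) is P = U (U^T U)^(-1) U^T.
Compute U^T U =
  [15, -5]
  [-5, 20],
and U^T v = (4, -11).
Solve U^T U · c = U^T v for the coefficients: c = (1/11, -29/55). The projection is proj_W(v) = U c.
Check: (v - proj_W(v)) · u_1 = 0  (should be 0).
Check: (v - proj_W(v)) · u_2 = 0  (should be 0).
Result: proj_W(v) = (34/55, 82/55, -19/55, 102/55).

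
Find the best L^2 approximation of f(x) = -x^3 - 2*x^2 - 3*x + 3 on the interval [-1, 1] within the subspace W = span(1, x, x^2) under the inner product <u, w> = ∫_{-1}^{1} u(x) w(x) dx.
g(x) = -2*x^2 - 18*x/5 + 3

The best approximation g ∈ W is the orthogonal projection of f onto W. Writing g = a_0 + a_1 x + a_2 x^2, the coefficients solve the normal equations G · a = b where
  G_{ij} = <φ_i, φ_j> and b_i = <f, φ_i>, with φ_0 = 1, φ_1 = x, φ_2 = x^2.
G =
  [2, 0, 2/3]
  [0, 2/3, 0]
  [2/3, 0, 2/5],
b = (14/3, -12/5, 6/5).
Solving gives a_0 = 3, a_1 = -18/5, a_2 = -2, so
  g(x) = -2*x^2 - 18*x/5 + 3.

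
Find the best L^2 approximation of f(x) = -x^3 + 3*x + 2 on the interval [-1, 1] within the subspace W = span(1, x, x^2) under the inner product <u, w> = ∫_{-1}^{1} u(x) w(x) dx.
g(x) = 12*x/5 + 2

The best approximation g ∈ W is the orthogonal projection of f onto W. Writing g = a_0 + a_1 x + a_2 x^2, the coefficients solve the normal equations G · a = b where
  G_{ij} = <φ_i, φ_j> and b_i = <f, φ_i>, with φ_0 = 1, φ_1 = x, φ_2 = x^2.
G =
  [2, 0, 2/3]
  [0, 2/3, 0]
  [2/3, 0, 2/5],
b = (4, 8/5, 4/3).
Solving gives a_0 = 2, a_1 = 12/5, a_2 = 0, so
  g(x) = 12*x/5 + 2.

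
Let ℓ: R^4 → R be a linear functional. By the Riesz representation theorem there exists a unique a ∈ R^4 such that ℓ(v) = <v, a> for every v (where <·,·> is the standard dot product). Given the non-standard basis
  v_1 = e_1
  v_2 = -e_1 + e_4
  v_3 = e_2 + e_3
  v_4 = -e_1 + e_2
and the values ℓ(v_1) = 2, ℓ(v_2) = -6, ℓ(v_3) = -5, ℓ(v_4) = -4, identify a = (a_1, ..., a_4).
a = (2, -2, -3, -4)

Write a = (a_1, ..., a_4) in the standard basis. For each basis vector v_i, ℓ(v_i) = <v_i, a> is a linear equation in the a_j's. Collect the n equations into a matrix system V a = ℓ, where row i of V is v_i (expressed in the standard basis). Since V is invertible (lower-triangular with 1s on the diagonal, up to permutation), solve by back-substitution:
  V =
[[1, 0, 0, 0],
 [-1, 0, 0, 1],
 [0, 1, 1, 0],
 [-1, 1, 0, 0]]
  V a = (2, -6, -5, -4)
Solving gives a = (2, -2, -3, -4).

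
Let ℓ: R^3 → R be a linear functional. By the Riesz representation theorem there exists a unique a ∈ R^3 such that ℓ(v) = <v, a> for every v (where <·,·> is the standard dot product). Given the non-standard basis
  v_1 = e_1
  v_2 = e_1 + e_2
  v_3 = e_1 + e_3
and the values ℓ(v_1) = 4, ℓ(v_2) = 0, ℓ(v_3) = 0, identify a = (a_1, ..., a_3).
a = (4, -4, -4)

Write a = (a_1, ..., a_3) in the standard basis. For each basis vector v_i, ℓ(v_i) = <v_i, a> is a linear equation in the a_j's. Collect the n equations into a matrix system V a = ℓ, where row i of V is v_i (expressed in the standard basis). Since V is invertible (lower-triangular with 1s on the diagonal, up to permutation), solve by back-substitution:
  V =
[[1, 0, 0],
 [1, 1, 0],
 [1, 0, 1]]
  V a = (4, 0, 0)
Solving gives a = (4, -4, -4).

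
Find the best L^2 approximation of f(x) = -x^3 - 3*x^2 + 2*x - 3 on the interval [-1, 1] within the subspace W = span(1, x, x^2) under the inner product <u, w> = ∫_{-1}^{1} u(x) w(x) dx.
g(x) = -3*x^2 + 7*x/5 - 3

The best approximation g ∈ W is the orthogonal projection of f onto W. Writing g = a_0 + a_1 x + a_2 x^2, the coefficients solve the normal equations G · a = b where
  G_{ij} = <φ_i, φ_j> and b_i = <f, φ_i>, with φ_0 = 1, φ_1 = x, φ_2 = x^2.
G =
  [2, 0, 2/3]
  [0, 2/3, 0]
  [2/3, 0, 2/5],
b = (-8, 14/15, -16/5).
Solving gives a_0 = -3, a_1 = 7/5, a_2 = -3, so
  g(x) = -3*x^2 + 7*x/5 - 3.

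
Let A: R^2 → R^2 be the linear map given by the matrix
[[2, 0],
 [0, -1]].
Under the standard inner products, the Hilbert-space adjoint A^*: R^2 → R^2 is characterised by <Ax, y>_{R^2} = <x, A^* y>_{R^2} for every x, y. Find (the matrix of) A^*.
A^* = A^T =
[[2, 0],
 [0, -1]]

For real matrices with standard dot products, the defining identity <Ax, y> = <x, A^* y> gives (Ax)^T y = x^T (A^*) y, i.e. x^T A^T y = x^T (A^*) y. Since this holds for all x, y, we must have A^* = A^T. Therefore
A^* =
[[2, 0],
 [0, -1]].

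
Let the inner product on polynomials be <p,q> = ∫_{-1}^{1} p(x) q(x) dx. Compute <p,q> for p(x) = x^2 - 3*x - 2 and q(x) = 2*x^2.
<p,q> = -28/15

Expand the product: p(x)·q(x) = 2*x^4 - 6*x^3 - 4*x^2.
∫_{-1}^{1} of each monomial x^k gives [2/(k+1) if k even, 0 if k odd]. Integrating term-by-term (or equivalently evaluating the antiderivative F(x) = 2*x^5/5 - 3*x^4/2 - 4*x^3/3 at the endpoints):
  F(1) − F(−1) = -73/30 − (-17/30) = -28/15.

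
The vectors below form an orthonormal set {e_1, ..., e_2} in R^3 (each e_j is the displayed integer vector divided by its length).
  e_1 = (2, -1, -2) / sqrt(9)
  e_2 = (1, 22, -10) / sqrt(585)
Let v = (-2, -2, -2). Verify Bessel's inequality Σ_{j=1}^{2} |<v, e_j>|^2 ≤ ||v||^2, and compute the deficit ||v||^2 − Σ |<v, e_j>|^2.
Σ |<v, e_j>|^2 = 8/5; ||v||^2 = 12; deficit = 52/5

Write each e_j = u_j / sqrt(<u_j, u_j>) where u_j is the displayed integer vector. Then <v, e_j> = <v, u_j> / sqrt(<u_j, u_j>), so |<v, e_j>|^2 = <v, u_j>^2 / <u_j, u_j>.
Coefficients: <v, e_1> = 2/sqrt(9), <v, e_2> = -26/sqrt(585).
Square and sum: Σ |<v, e_j>|^2 = 8/5.
Compute ||v||^2 = v·v = 12.
Deficit = 12 − 8/5 = 52/5 ≥ 0, confirming Bessel's inequality. (The deficit equals ||v − Σ <v,e_j> e_j||^2, the squared distance from v to span{e_j}.)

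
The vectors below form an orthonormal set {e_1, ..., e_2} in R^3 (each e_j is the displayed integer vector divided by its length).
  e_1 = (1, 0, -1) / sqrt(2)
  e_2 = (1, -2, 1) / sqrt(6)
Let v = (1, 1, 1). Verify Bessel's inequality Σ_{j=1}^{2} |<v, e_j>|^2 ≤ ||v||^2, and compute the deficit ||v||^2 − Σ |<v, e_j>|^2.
Σ |<v, e_j>|^2 = 0; ||v||^2 = 3; deficit = 3

Write each e_j = u_j / sqrt(<u_j, u_j>) where u_j is the displayed integer vector. Then <v, e_j> = <v, u_j> / sqrt(<u_j, u_j>), so |<v, e_j>|^2 = <v, u_j>^2 / <u_j, u_j>.
Coefficients: <v, e_1> = 0/sqrt(2), <v, e_2> = 0/sqrt(6).
Square and sum: Σ |<v, e_j>|^2 = 0.
Compute ||v||^2 = v·v = 3.
Deficit = 3 − 0 = 3 ≥ 0, confirming Bessel's inequality. (The deficit equals ||v − Σ <v,e_j> e_j||^2, the squared distance from v to span{e_j}.)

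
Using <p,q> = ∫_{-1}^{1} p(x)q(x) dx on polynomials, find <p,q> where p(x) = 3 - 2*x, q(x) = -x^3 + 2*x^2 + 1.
<p,q> = 54/5

Expand the product: p(x)·q(x) = 2*x^4 - 7*x^3 + 6*x^2 - 2*x + 3.
∫_{-1}^{1} of each monomial x^k gives [2/(k+1) if k even, 0 if k odd]. Integrating term-by-term (or equivalently evaluating the antiderivative F(x) = 2*x^5/5 - 7*x^4/4 + 2*x^3 - x^2 + 3*x at the endpoints):
  F(1) − F(−1) = 53/20 − (-163/20) = 54/5.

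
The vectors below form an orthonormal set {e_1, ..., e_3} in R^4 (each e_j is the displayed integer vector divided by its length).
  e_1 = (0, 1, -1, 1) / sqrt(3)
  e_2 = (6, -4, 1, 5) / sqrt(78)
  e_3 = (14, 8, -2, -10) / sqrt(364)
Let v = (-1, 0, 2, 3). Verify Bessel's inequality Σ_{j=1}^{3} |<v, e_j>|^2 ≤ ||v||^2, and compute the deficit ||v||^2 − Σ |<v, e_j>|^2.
Σ |<v, e_j>|^2 = 115/14; ||v||^2 = 14; deficit = 81/14

Write each e_j = u_j / sqrt(<u_j, u_j>) where u_j is the displayed integer vector. Then <v, e_j> = <v, u_j> / sqrt(<u_j, u_j>), so |<v, e_j>|^2 = <v, u_j>^2 / <u_j, u_j>.
Coefficients: <v, e_1> = 1/sqrt(3), <v, e_2> = 11/sqrt(78), <v, e_3> = -48/sqrt(364).
Square and sum: Σ |<v, e_j>|^2 = 115/14.
Compute ||v||^2 = v·v = 14.
Deficit = 14 − 115/14 = 81/14 ≥ 0, confirming Bessel's inequality. (The deficit equals ||v − Σ <v,e_j> e_j||^2, the squared distance from v to span{e_j}.)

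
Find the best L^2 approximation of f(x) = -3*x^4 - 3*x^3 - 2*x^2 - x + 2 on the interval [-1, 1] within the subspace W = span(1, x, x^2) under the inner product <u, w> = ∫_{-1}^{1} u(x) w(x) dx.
g(x) = -32*x^2/7 - 14*x/5 + 79/35

The best approximation g ∈ W is the orthogonal projection of f onto W. Writing g = a_0 + a_1 x + a_2 x^2, the coefficients solve the normal equations G · a = b where
  G_{ij} = <φ_i, φ_j> and b_i = <f, φ_i>, with φ_0 = 1, φ_1 = x, φ_2 = x^2.
G =
  [2, 0, 2/3]
  [0, 2/3, 0]
  [2/3, 0, 2/5],
b = (22/15, -28/15, -34/105).
Solving gives a_0 = 79/35, a_1 = -14/5, a_2 = -32/7, so
  g(x) = -32*x^2/7 - 14*x/5 + 79/35.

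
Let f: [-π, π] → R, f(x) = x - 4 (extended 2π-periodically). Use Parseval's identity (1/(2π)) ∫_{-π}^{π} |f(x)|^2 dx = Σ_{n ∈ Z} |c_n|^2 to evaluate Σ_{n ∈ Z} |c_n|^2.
Σ |c_n|^2 = π^2/3 + 16

Expand and integrate term by term over [-π, π]:
  ∫ (x)^2 dx = 1·(2π^3/3); ∫ 2·1·(-4)·x dx = 0 (odd integrand); ∫ (-4)^2 dx = 16·2π.
So (1/(2π)) ∫_{-π}^{π} (x - 4)^2 dx = 1π^2/3 + 16 = π^2/3 + 16.
Parseval ⇒ Σ |c_n|^2 = π^2/3 + 16.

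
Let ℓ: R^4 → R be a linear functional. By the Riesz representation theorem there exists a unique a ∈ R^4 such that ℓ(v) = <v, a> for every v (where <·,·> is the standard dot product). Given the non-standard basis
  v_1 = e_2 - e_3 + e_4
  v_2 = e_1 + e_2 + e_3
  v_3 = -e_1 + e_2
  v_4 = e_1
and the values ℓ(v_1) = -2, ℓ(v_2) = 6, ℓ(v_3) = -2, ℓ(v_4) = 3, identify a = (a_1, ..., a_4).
a = (3, 1, 2, -1)

Write a = (a_1, ..., a_4) in the standard basis. For each basis vector v_i, ℓ(v_i) = <v_i, a> is a linear equation in the a_j's. Collect the n equations into a matrix system V a = ℓ, where row i of V is v_i (expressed in the standard basis). Since V is invertible (lower-triangular with 1s on the diagonal, up to permutation), solve by back-substitution:
  V =
[[0, 1, -1, 1],
 [1, 1, 1, 0],
 [-1, 1, 0, 0],
 [1, 0, 0, 0]]
  V a = (-2, 6, -2, 3)
Solving gives a = (3, 1, 2, -1).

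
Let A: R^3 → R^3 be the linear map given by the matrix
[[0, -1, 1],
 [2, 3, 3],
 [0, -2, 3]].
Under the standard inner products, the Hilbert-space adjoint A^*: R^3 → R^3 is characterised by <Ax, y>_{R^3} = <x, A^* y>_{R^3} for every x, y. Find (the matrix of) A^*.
A^* = A^T =
[[0, 2, 0],
 [-1, 3, -2],
 [1, 3, 3]]

For real matrices with standard dot products, the defining identity <Ax, y> = <x, A^* y> gives (Ax)^T y = x^T (A^*) y, i.e. x^T A^T y = x^T (A^*) y. Since this holds for all x, y, we must have A^* = A^T. Therefore
A^* =
[[0, 2, 0],
 [-1, 3, -2],
 [1, 3, 3]].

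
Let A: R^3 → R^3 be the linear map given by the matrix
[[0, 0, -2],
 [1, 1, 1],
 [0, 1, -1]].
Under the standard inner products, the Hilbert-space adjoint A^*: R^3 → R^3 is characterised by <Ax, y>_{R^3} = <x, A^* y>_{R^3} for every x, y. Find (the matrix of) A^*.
A^* = A^T =
[[0, 1, 0],
 [0, 1, 1],
 [-2, 1, -1]]

For real matrices with standard dot products, the defining identity <Ax, y> = <x, A^* y> gives (Ax)^T y = x^T (A^*) y, i.e. x^T A^T y = x^T (A^*) y. Since this holds for all x, y, we must have A^* = A^T. Therefore
A^* =
[[0, 1, 0],
 [0, 1, 1],
 [-2, 1, -1]].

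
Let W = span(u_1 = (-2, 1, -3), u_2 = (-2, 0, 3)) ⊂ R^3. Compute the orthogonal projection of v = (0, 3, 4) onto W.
proj_W(v) = (-132/157, -57/157, 540/157)

Set up U = [u_1 | ... | u_2] ∈ R^(3×2). The projector onto W = col(U) is P = U (U^T U)^(-1) U^T.
Compute U^T U =
  [14, -5]
  [-5, 13],
and U^T v = (-9, 12).
Solve U^T U · c = U^T v for the coefficients: c = (-57/157, 123/157). The projection is proj_W(v) = U c.
Check: (v - proj_W(v)) · u_1 = 0  (should be 0).
Check: (v - proj_W(v)) · u_2 = 0  (should be 0).
Result: proj_W(v) = (-132/157, -57/157, 540/157).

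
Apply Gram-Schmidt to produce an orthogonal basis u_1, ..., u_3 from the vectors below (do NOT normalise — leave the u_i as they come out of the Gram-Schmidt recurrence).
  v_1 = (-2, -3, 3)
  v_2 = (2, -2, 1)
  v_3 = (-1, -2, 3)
Orthogonal basis:
  u_1 = (-2, -3, 3)
  u_2 = (27/11, -29/22, 7/22)
  u_3 = (33/173, 88/173, 110/173)

Apply the Gram-Schmidt recurrence
  u_1 = v_1
  u_i = v_i − Σ_{j<i} ((v_i · u_j) / (u_j · u_j)) · u_j.

Step by step this gives:
  u_1 = (-2, -3, 3)
  u_2 = (27/11, -29/22, 7/22)
  u_3 = (33/173, 88/173, 110/173)

Orthogonality check:
  u_2 · u_1 = 0 (should be 0)
  u_3 · u_1 = 0 (should be 0)
  u_3 · u_2 = 0 (should be 0)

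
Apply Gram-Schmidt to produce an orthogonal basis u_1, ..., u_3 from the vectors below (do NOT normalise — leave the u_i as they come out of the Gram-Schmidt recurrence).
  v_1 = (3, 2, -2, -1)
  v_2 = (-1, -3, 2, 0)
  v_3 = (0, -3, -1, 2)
Orthogonal basis:
  u_1 = (3, 2, -2, -1)
  u_2 = (7/6, -14/9, 5/9, -13/18)
  u_3 = (27/83, -119/83, -165/83, 173/83)

Apply the Gram-Schmidt recurrence
  u_1 = v_1
  u_i = v_i − Σ_{j<i} ((v_i · u_j) / (u_j · u_j)) · u_j.

Step by step this gives:
  u_1 = (3, 2, -2, -1)
  u_2 = (7/6, -14/9, 5/9, -13/18)
  u_3 = (27/83, -119/83, -165/83, 173/83)

Orthogonality check:
  u_2 · u_1 = 0 (should be 0)
  u_3 · u_1 = 0 (should be 0)
  u_3 · u_2 = 0 (should be 0)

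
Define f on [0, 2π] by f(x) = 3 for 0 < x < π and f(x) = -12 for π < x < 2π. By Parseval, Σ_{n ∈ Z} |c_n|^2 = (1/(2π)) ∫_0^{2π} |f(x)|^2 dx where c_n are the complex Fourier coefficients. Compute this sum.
Σ |c_n|^2 = 153/2

Parseval equates the L^2 energy of f (normalised by 1/(2π)) with the ℓ^2 sum of its Fourier coefficients: (1/(2π)) ∫_0^{2π} |f|^2 = Σ |c_n|^2.
Compute the left side: (1/(2π)) [∫_0^π 3^2 dx + ∫_π^{2π} (-12)^2 dx] = (1/(2π)) · (9π + 144π) = (9 + 144)/2 = 153/2.
So Σ_{n ∈ Z} |c_n|^2 = 153/2.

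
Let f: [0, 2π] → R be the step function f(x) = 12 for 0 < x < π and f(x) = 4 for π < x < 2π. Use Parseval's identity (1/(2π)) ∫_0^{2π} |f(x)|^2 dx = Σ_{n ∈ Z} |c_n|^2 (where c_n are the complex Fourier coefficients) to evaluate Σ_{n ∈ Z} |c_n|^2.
Σ |c_n|^2 = 80

Parseval equates the L^2 energy of f (normalised by 1/(2π)) with the ℓ^2 sum of its Fourier coefficients: (1/(2π)) ∫_0^{2π} |f|^2 = Σ |c_n|^2.
Compute the left side: (1/(2π)) [∫_0^π 12^2 dx + ∫_π^{2π} 4^2 dx] = (1/(2π)) · (144π + 16π) = (144 + 16)/2 = 80.
So Σ_{n ∈ Z} |c_n|^2 = 80.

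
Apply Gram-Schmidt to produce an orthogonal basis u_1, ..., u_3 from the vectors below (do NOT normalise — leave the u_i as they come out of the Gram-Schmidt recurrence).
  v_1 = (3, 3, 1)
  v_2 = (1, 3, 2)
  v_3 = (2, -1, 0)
Orthogonal basis:
  u_1 = (3, 3, 1)
  u_2 = (-23/19, 15/19, 24/19)
  u_3 = (33/70, -11/14, 33/35)

Apply the Gram-Schmidt recurrence
  u_1 = v_1
  u_i = v_i − Σ_{j<i} ((v_i · u_j) / (u_j · u_j)) · u_j.

Step by step this gives:
  u_1 = (3, 3, 1)
  u_2 = (-23/19, 15/19, 24/19)
  u_3 = (33/70, -11/14, 33/35)

Orthogonality check:
  u_2 · u_1 = 0 (should be 0)
  u_3 · u_1 = 0 (should be 0)
  u_3 · u_2 = 0 (should be 0)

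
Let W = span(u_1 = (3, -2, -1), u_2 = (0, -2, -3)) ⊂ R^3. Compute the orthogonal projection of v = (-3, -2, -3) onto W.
proj_W(v) = (-351/133, -158/133, -471/133)

Set up U = [u_1 | ... | u_2] ∈ R^(3×2). The projector onto W = col(U) is P = U (U^T U)^(-1) U^T.
Compute U^T U =
  [14, 7]
  [7, 13],
and U^T v = (-2, 13).
Solve U^T U · c = U^T v for the coefficients: c = (-117/133, 28/19). The projection is proj_W(v) = U c.
Check: (v - proj_W(v)) · u_1 = 0  (should be 0).
Check: (v - proj_W(v)) · u_2 = 0  (should be 0).
Result: proj_W(v) = (-351/133, -158/133, -471/133).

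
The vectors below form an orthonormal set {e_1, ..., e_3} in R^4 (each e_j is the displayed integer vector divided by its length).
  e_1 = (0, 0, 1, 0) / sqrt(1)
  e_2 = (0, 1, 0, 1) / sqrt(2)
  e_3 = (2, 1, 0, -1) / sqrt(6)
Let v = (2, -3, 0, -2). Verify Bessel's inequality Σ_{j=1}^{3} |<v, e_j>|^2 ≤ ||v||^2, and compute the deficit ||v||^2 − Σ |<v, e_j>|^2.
Σ |<v, e_j>|^2 = 14; ||v||^2 = 17; deficit = 3

Write each e_j = u_j / sqrt(<u_j, u_j>) where u_j is the displayed integer vector. Then <v, e_j> = <v, u_j> / sqrt(<u_j, u_j>), so |<v, e_j>|^2 = <v, u_j>^2 / <u_j, u_j>.
Coefficients: <v, e_1> = 0/sqrt(1), <v, e_2> = -5/sqrt(2), <v, e_3> = 3/sqrt(6).
Square and sum: Σ |<v, e_j>|^2 = 14.
Compute ||v||^2 = v·v = 17.
Deficit = 17 − 14 = 3 ≥ 0, confirming Bessel's inequality. (The deficit equals ||v − Σ <v,e_j> e_j||^2, the squared distance from v to span{e_j}.)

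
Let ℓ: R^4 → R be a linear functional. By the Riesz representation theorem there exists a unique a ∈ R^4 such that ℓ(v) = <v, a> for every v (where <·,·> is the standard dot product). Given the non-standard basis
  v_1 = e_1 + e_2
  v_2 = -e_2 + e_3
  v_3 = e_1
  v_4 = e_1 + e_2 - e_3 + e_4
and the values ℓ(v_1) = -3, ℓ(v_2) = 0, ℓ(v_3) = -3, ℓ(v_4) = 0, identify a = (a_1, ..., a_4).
a = (-3, 0, 0, 3)

Write a = (a_1, ..., a_4) in the standard basis. For each basis vector v_i, ℓ(v_i) = <v_i, a> is a linear equation in the a_j's. Collect the n equations into a matrix system V a = ℓ, where row i of V is v_i (expressed in the standard basis). Since V is invertible (lower-triangular with 1s on the diagonal, up to permutation), solve by back-substitution:
  V =
[[1, 1, 0, 0],
 [0, -1, 1, 0],
 [1, 0, 0, 0],
 [1, 1, -1, 1]]
  V a = (-3, 0, -3, 0)
Solving gives a = (-3, 0, 0, 3).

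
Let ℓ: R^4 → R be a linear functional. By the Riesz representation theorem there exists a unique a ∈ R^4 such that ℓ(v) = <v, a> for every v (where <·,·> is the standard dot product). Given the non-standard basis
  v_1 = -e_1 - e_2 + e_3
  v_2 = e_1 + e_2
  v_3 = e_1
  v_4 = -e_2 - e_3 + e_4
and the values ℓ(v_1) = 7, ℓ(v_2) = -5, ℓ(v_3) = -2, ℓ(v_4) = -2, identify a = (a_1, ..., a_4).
a = (-2, -3, 2, -3)

Write a = (a_1, ..., a_4) in the standard basis. For each basis vector v_i, ℓ(v_i) = <v_i, a> is a linear equation in the a_j's. Collect the n equations into a matrix system V a = ℓ, where row i of V is v_i (expressed in the standard basis). Since V is invertible (lower-triangular with 1s on the diagonal, up to permutation), solve by back-substitution:
  V =
[[-1, -1, 1, 0],
 [1, 1, 0, 0],
 [1, 0, 0, 0],
 [0, -1, -1, 1]]
  V a = (7, -5, -2, -2)
Solving gives a = (-2, -3, 2, -3).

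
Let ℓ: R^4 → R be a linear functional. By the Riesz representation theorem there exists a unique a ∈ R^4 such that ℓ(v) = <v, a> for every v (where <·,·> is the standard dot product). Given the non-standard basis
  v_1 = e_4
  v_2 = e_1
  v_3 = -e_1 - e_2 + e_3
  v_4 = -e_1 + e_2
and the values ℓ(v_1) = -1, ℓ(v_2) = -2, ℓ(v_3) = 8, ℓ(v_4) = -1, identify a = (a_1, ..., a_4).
a = (-2, -3, 3, -1)

Write a = (a_1, ..., a_4) in the standard basis. For each basis vector v_i, ℓ(v_i) = <v_i, a> is a linear equation in the a_j's. Collect the n equations into a matrix system V a = ℓ, where row i of V is v_i (expressed in the standard basis). Since V is invertible (lower-triangular with 1s on the diagonal, up to permutation), solve by back-substitution:
  V =
[[0, 0, 0, 1],
 [1, 0, 0, 0],
 [-1, -1, 1, 0],
 [-1, 1, 0, 0]]
  V a = (-1, -2, 8, -1)
Solving gives a = (-2, -3, 3, -1).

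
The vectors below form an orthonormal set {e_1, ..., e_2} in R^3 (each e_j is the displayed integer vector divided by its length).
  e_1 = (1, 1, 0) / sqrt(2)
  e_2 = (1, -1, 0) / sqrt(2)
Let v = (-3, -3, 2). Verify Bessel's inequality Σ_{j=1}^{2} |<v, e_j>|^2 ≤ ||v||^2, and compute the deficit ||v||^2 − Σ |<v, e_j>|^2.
Σ |<v, e_j>|^2 = 18; ||v||^2 = 22; deficit = 4

Write each e_j = u_j / sqrt(<u_j, u_j>) where u_j is the displayed integer vector. Then <v, e_j> = <v, u_j> / sqrt(<u_j, u_j>), so |<v, e_j>|^2 = <v, u_j>^2 / <u_j, u_j>.
Coefficients: <v, e_1> = -6/sqrt(2), <v, e_2> = 0/sqrt(2).
Square and sum: Σ |<v, e_j>|^2 = 18.
Compute ||v||^2 = v·v = 22.
Deficit = 22 − 18 = 4 ≥ 0, confirming Bessel's inequality. (The deficit equals ||v − Σ <v,e_j> e_j||^2, the squared distance from v to span{e_j}.)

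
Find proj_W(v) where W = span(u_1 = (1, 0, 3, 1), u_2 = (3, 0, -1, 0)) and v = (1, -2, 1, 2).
proj_W(v) = (63/55, 0, 79/55, 6/11)

Set up U = [u_1 | ... | u_2] ∈ R^(4×2). The projector onto W = col(U) is P = U (U^T U)^(-1) U^T.
Compute U^T U =
  [11, 0]
  [0, 10],
and U^T v = (6, 2).
Solve U^T U · c = U^T v for the coefficients: c = (6/11, 1/5). The projection is proj_W(v) = U c.
Check: (v - proj_W(v)) · u_1 = 0  (should be 0).
Check: (v - proj_W(v)) · u_2 = 0  (should be 0).
Result: proj_W(v) = (63/55, 0, 79/55, 6/11).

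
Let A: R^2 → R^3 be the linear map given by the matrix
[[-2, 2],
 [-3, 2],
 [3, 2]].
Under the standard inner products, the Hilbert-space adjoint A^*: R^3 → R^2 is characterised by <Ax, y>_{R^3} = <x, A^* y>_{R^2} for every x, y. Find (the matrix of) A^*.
A^* = A^T =
[[-2, -3, 3],
 [2, 2, 2]]

For real matrices with standard dot products, the defining identity <Ax, y> = <x, A^* y> gives (Ax)^T y = x^T (A^*) y, i.e. x^T A^T y = x^T (A^*) y. Since this holds for all x, y, we must have A^* = A^T. Therefore
A^* =
[[-2, -3, 3],
 [2, 2, 2]].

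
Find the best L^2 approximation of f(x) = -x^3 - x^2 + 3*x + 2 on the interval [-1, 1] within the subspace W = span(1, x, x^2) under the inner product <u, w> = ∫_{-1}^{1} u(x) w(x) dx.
g(x) = -x^2 + 12*x/5 + 2

The best approximation g ∈ W is the orthogonal projection of f onto W. Writing g = a_0 + a_1 x + a_2 x^2, the coefficients solve the normal equations G · a = b where
  G_{ij} = <φ_i, φ_j> and b_i = <f, φ_i>, with φ_0 = 1, φ_1 = x, φ_2 = x^2.
G =
  [2, 0, 2/3]
  [0, 2/3, 0]
  [2/3, 0, 2/5],
b = (10/3, 8/5, 14/15).
Solving gives a_0 = 2, a_1 = 12/5, a_2 = -1, so
  g(x) = -x^2 + 12*x/5 + 2.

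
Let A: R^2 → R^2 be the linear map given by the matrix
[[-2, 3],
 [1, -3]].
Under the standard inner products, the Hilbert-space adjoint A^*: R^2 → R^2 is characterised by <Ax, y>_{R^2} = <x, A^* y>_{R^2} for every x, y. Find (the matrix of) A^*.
A^* = A^T =
[[-2, 1],
 [3, -3]]

For real matrices with standard dot products, the defining identity <Ax, y> = <x, A^* y> gives (Ax)^T y = x^T (A^*) y, i.e. x^T A^T y = x^T (A^*) y. Since this holds for all x, y, we must have A^* = A^T. Therefore
A^* =
[[-2, 1],
 [3, -3]].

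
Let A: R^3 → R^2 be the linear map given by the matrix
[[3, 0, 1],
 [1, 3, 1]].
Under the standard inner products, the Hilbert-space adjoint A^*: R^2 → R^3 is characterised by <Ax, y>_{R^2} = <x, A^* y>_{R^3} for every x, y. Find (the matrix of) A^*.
A^* = A^T =
[[3, 1],
 [0, 3],
 [1, 1]]

For real matrices with standard dot products, the defining identity <Ax, y> = <x, A^* y> gives (Ax)^T y = x^T (A^*) y, i.e. x^T A^T y = x^T (A^*) y. Since this holds for all x, y, we must have A^* = A^T. Therefore
A^* =
[[3, 1],
 [0, 3],
 [1, 1]].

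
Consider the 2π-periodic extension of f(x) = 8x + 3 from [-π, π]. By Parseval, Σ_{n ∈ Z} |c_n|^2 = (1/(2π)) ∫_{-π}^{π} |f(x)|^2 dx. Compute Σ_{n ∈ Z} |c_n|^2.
Σ |c_n|^2 = 64π^2/3 + 9

Expand and integrate term by term over [-π, π]:
  ∫ (8x)^2 dx = 64·(2π^3/3); ∫ 2·8·(3)·x dx = 0 (odd integrand); ∫ 3^2 dx = 9·2π.
So (1/(2π)) ∫_{-π}^{π} (8x + 3)^2 dx = 64π^2/3 + 9 = 64π^2/3 + 9.
Parseval ⇒ Σ |c_n|^2 = 64π^2/3 + 9.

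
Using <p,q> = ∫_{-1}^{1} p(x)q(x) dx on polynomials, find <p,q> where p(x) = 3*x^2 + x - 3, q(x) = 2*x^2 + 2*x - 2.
<p,q> = 116/15

Expand the product: p(x)·q(x) = 6*x^4 + 8*x^3 - 10*x^2 - 8*x + 6.
∫_{-1}^{1} of each monomial x^k gives [2/(k+1) if k even, 0 if k odd]. Integrating term-by-term (or equivalently evaluating the antiderivative F(x) = 6*x^5/5 + 2*x^4 - 10*x^3/3 - 4*x^2 + 6*x at the endpoints):
  F(1) − F(−1) = 28/15 − (-88/15) = 116/15.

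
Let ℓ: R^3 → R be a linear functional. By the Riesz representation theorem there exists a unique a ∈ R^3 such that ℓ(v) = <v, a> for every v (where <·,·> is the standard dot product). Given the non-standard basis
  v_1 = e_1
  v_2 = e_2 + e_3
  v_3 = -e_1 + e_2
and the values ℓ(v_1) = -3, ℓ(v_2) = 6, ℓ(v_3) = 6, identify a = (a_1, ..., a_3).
a = (-3, 3, 3)

Write a = (a_1, ..., a_3) in the standard basis. For each basis vector v_i, ℓ(v_i) = <v_i, a> is a linear equation in the a_j's. Collect the n equations into a matrix system V a = ℓ, where row i of V is v_i (expressed in the standard basis). Since V is invertible (lower-triangular with 1s on the diagonal, up to permutation), solve by back-substitution:
  V =
[[1, 0, 0],
 [0, 1, 1],
 [-1, 1, 0]]
  V a = (-3, 6, 6)
Solving gives a = (-3, 3, 3).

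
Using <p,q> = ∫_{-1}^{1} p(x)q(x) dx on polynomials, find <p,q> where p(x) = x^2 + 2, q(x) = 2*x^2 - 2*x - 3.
<p,q> = -158/15

Expand the product: p(x)·q(x) = 2*x^4 - 2*x^3 + x^2 - 4*x - 6.
∫_{-1}^{1} of each monomial x^k gives [2/(k+1) if k even, 0 if k odd]. Integrating term-by-term (or equivalently evaluating the antiderivative F(x) = 2*x^5/5 - x^4/2 + x^3/3 - 2*x^2 - 6*x at the endpoints):
  F(1) − F(−1) = -233/30 − (83/30) = -158/15.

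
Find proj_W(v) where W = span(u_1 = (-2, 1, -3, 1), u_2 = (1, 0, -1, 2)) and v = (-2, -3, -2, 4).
proj_W(v) = (1/27, 14/27, -71/27, 8/3)

Set up U = [u_1 | ... | u_2] ∈ R^(4×2). The projector onto W = col(U) is P = U (U^T U)^(-1) U^T.
Compute U^T U =
  [15, 3]
  [3, 6],
and U^T v = (11, 8).
Solve U^T U · c = U^T v for the coefficients: c = (14/27, 29/27). The projection is proj_W(v) = U c.
Check: (v - proj_W(v)) · u_1 = 0  (should be 0).
Check: (v - proj_W(v)) · u_2 = 0  (should be 0).
Result: proj_W(v) = (1/27, 14/27, -71/27, 8/3).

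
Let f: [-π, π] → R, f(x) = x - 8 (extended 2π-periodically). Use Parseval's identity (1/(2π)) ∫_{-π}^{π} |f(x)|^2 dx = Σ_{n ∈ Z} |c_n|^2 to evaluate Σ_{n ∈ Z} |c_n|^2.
Σ |c_n|^2 = π^2/3 + 64

Expand and integrate term by term over [-π, π]:
  ∫ (x)^2 dx = 1·(2π^3/3); ∫ 2·1·(-8)·x dx = 0 (odd integrand); ∫ (-8)^2 dx = 64·2π.
So (1/(2π)) ∫_{-π}^{π} (x - 8)^2 dx = 1π^2/3 + 64 = π^2/3 + 64.
Parseval ⇒ Σ |c_n|^2 = π^2/3 + 64.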